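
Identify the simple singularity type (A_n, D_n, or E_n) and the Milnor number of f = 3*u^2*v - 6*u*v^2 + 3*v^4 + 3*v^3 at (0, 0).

Type D_5, Milnor number mu = 5.

The Hessian of f at 0 has rank 0. Corank 2; j^3 = 3*v*(u - v)^2 has shape L^2 M (L != M), so D-series; mu = 5 gives D_5.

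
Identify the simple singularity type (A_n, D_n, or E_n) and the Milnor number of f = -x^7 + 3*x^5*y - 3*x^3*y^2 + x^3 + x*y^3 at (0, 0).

The Hessian of f at 0 has rank 0. Corank 2; j^3 = x^3 is a perfect cube, so E-series; the 4-jet and mu = 7 give E_7.

Type E_{7}, Milnor number mu = 7.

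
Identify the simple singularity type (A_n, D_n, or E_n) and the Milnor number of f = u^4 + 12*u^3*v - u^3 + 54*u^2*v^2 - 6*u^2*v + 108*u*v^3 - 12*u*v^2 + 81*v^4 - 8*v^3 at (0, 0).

Type E_6, Milnor number mu = 6.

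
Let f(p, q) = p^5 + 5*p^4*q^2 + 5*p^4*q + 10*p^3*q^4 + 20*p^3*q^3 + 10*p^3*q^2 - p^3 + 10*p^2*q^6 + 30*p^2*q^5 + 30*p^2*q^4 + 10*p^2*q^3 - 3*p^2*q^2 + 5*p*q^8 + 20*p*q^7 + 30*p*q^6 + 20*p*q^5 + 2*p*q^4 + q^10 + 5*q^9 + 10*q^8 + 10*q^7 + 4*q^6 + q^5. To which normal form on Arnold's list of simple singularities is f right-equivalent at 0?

E8

The Hessian of f at 0 is [[0, 0], [0, 0]] with rank 0, so corank 2. A Groebner basis of the Jacobian ideal J(f) in C{p,q} is {-p^2/4 + p*q^3 - p*q^2/2, p^2 + 2*p*q^2 + q^4, p^3, p^2*q + p^2/2 + p*q^2}; counting standard monomials gives mu = 8. Corank 2; j^3 = -p^3 is a perfect cube, so E-series; the 5-jet and mu = 8 give E_8.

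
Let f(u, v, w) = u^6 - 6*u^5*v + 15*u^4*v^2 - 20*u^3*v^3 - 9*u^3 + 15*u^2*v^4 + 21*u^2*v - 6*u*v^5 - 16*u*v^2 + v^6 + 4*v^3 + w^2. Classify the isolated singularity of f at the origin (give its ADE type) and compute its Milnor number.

The Hessian of f at 0 has rank 1. Corank 2; j^3 = -(u - v)*(3*u - 2*v)^2 has shape L^2 M (L != M), so D-series; mu = 7 gives D_7.

Type D_{7}, Milnor number mu = 7.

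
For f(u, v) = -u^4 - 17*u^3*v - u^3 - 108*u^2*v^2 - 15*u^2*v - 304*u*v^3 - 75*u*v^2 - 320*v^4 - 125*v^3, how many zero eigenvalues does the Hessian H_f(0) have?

2

The Hessian at 0 is [[0, 0], [0, 0]] of rank 0; hence corank 2.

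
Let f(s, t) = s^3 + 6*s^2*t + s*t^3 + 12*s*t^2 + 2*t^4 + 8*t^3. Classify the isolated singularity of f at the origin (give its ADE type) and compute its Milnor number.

Type E7, Milnor number mu = 7.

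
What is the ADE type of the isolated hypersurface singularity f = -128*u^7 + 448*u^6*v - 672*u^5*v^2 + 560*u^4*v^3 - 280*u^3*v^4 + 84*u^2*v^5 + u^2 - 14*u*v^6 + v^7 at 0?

A_6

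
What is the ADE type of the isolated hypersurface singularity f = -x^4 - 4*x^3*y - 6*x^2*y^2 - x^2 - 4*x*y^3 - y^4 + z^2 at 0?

A_{3}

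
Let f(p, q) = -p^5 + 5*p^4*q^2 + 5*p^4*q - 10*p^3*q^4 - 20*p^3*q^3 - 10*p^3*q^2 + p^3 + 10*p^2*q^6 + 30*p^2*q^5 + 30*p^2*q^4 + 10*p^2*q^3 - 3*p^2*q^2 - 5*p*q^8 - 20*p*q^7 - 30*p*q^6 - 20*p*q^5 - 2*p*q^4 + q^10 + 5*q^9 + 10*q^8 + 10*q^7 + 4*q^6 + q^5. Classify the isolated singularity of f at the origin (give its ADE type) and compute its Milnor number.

Type E_8, Milnor number mu = 8.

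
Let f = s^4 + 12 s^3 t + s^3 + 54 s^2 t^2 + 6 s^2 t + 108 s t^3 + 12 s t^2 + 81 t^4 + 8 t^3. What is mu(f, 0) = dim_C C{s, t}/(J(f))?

6

The Hessian of f at 0 is [[0, 0], [0, 0]] with rank 0, so corank 2. A Groebner basis of the Jacobian ideal J(f) in C{s,t} is {t^4, s*t^2 + 7*t^3/3, s^2 + 4*s*t + 4*t^2}; counting standard monomials gives mu = 6. Corank 2; j^3 = (s + 2*t)^3 is a perfect cube, so E-series; the 4-jet and mu = 6 give E_6.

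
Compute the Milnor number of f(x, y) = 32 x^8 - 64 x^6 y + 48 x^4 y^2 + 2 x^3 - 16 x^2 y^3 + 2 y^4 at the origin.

6

The Hessian of f at 0 is [[0, 0], [0, 0]] with rank 0, so corank 2. A Groebner basis of the Jacobian ideal J(f) in C{x,y} is {y^3, x^2}; counting standard monomials gives mu = 6. Corank 2; j^3 = 2*x^3 is a perfect cube, so E-series; the 4-jet and mu = 6 give E_6.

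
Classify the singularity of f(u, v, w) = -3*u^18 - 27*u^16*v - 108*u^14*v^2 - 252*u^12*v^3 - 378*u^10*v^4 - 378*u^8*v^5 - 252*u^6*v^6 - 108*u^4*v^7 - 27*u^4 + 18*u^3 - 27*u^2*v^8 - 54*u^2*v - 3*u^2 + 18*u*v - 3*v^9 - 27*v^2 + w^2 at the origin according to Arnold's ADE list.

A_8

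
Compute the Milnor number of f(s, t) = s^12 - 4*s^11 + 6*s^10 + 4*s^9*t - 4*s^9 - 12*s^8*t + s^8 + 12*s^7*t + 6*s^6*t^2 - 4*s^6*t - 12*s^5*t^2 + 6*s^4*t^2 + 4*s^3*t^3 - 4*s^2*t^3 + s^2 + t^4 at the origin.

The Hessian of f at 0 has rank 1. Corank 1: A-series; mu = 3 gives A_3.

3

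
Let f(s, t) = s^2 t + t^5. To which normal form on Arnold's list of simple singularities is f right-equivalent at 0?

The Hessian of f at 0 is [[0, 0], [0, 0]] with rank 0, so corank 2. A Groebner basis of the Jacobian ideal J(f) in C{s,t} is {s^2/5 + t^4, s^3, s*t}; counting standard monomials gives mu = 6. Corank 2; j^3 = s^2*t has shape L^2 M (L != M), so D-series; mu = 6 gives D_6.

D_6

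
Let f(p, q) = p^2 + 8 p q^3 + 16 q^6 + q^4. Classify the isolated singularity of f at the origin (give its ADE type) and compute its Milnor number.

Type A_3, Milnor number mu = 3.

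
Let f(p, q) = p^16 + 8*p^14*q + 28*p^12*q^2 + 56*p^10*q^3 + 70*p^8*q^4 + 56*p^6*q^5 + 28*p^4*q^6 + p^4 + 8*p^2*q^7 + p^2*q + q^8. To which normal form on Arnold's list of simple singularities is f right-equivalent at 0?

The Hessian of f at 0 has rank 0. Corank 2; j^3 = p^2*q has shape L^2 M (L != M), so D-series; mu = 9 gives D_9.

D9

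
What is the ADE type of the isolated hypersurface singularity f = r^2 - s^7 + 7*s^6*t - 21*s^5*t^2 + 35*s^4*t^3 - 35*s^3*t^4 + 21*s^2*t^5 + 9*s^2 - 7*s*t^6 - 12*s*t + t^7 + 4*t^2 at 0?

A6

The Hessian of f at 0 has rank 2. Corank 1: A-series; mu = 6 gives A_6.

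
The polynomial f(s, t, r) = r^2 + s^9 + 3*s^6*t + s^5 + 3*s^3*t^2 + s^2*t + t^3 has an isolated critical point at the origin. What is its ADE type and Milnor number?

Type D_4, Milnor number mu = 4.

The Hessian of f at 0 has rank 1. Corank 2; j^3 = t*(s^2 + t^2) splits into three distinct lines over C (the quadratic factor has nonzero discriminant), so D_4.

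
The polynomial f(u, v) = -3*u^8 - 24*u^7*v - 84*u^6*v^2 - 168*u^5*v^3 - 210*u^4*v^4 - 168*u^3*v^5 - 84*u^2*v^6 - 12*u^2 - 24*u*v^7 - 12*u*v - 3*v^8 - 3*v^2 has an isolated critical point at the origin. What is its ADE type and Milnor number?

Type A7, Milnor number mu = 7.

The Hessian of f at 0 is [[-24, -12], [-12, -6]] with rank 1, so corank 1. A Groebner basis of the Jacobian ideal J(f) in C{u,v} is {v^7, u + v/2}; counting standard monomials gives mu = 7. Corank 1: A-series; mu = 7 gives A_7.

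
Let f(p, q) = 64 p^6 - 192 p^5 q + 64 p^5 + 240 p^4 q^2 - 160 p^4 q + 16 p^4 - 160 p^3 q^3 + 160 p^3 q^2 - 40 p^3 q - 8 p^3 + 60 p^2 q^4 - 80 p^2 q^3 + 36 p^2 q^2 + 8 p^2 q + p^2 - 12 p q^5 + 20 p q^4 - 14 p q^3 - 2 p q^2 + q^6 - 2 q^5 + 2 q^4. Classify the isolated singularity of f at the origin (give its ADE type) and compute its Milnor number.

Type A3, Milnor number mu = 3.

The Hessian of f at 0 has rank 1. Corank 1: A-series; mu = 3 gives A_3.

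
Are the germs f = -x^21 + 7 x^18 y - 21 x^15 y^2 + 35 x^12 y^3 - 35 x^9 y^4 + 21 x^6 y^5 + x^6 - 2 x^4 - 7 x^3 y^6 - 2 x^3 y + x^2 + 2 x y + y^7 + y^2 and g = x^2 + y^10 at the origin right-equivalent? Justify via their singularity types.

No.

The Hessian of f at 0 has rank 1. Corank 1: A-series; mu = 6 gives A_6. The Hessian of g at 0 has rank 1. Corank 1: A-series; mu = 9 gives A_9. f is A_6 but g is A_9, hence not right-equivalent.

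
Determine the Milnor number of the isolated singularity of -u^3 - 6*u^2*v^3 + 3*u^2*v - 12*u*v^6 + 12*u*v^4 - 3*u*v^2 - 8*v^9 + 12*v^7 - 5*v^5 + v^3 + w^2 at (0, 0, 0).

8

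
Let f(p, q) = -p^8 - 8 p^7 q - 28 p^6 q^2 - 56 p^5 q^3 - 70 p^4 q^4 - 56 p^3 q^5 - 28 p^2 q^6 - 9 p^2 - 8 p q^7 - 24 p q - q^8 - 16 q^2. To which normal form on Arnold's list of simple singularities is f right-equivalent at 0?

The Hessian of f at 0 has rank 1. Corank 1: A-series; mu = 7 gives A_7.

A7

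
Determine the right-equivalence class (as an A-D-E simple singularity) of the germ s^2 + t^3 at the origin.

A_2

The Hessian of f at 0 is [[2, 0], [0, 0]] with rank 1, so corank 1. A Groebner basis of the Jacobian ideal J(f) in C{s,t} is {t^2, s}; counting standard monomials gives mu = 2. Corank 1: A-series; mu = 2 gives A_2.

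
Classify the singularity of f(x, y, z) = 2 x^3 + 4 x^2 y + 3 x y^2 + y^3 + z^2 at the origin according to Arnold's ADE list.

D_4

The Hessian of f at 0 is [[0, 0, 0], [0, 0, 0], [0, 0, 2]] with rank 1, so corank 2. A Groebner basis of the Jacobian ideal J(f) in C{x,y,z} is {y^3, x^2 - 3*y^2/2, x*y + 3*y^2/2, z}; counting standard monomials gives mu = 4. Corank 2; j^3 = (x + y)*(2*x^2 + 2*x*y + y^2) splits into three distinct lines over C (the quadratic factor has nonzero discriminant), so D_4.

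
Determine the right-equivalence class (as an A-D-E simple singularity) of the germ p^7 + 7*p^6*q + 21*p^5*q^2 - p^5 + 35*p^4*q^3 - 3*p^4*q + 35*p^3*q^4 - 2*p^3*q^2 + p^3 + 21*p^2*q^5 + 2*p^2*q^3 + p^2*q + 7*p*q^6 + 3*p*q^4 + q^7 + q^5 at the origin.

D_{6}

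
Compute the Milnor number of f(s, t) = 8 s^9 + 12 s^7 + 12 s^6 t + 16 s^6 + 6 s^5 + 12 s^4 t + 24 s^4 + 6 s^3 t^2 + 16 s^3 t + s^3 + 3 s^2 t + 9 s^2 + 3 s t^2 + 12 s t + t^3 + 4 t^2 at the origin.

2

The Hessian of f at 0 is [[18, 12], [12, 8]] with rank 1, so corank 1. A Groebner basis of the Jacobian ideal J(f) in C{s,t} is {t^2, s + 2*t/3}; counting standard monomials gives mu = 2. Corank 1: A-series; mu = 2 gives A_2.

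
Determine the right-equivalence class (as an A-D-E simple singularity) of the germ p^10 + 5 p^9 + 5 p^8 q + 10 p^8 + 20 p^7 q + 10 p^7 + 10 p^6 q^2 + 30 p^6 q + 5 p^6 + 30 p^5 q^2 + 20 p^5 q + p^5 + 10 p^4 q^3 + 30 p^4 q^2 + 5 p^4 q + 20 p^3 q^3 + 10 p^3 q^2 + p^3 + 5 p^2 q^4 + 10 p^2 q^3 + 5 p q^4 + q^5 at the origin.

The Hessian of f at 0 has rank 0. Corank 2; j^3 = p^3 is a perfect cube, so E-series; the 5-jet and mu = 8 give E_8.

E_{8}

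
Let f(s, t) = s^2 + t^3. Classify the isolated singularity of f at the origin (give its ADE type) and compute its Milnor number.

Type A_2, Milnor number mu = 2.

The Hessian of f at 0 is [[2, 0], [0, 0]] with rank 1, so corank 1. A Groebner basis of the Jacobian ideal J(f) in C{s,t} is {t^2, s}; counting standard monomials gives mu = 2. Corank 1: A-series; mu = 2 gives A_2.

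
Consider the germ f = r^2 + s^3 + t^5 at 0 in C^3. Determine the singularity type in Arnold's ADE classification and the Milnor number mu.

The Hessian of f at 0 has rank 1. Corank 2; j^3 = s^3 is a perfect cube, so E-series; the 5-jet and mu = 8 give E_8.

Type E_{8}, Milnor number mu = 8.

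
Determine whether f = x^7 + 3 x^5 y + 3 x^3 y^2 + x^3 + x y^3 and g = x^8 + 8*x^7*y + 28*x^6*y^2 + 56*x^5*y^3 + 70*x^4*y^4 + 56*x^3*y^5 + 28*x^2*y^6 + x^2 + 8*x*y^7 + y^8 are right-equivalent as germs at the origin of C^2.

No.

The Hessian of f at 0 has rank 0. Corank 2; j^3 = x^3 is a perfect cube, so E-series; the 4-jet and mu = 7 give E_7. The Hessian of g at 0 has rank 1. Corank 1: A-series; mu = 7 gives A_7. f is E_7 but g is A_7, hence not right-equivalent.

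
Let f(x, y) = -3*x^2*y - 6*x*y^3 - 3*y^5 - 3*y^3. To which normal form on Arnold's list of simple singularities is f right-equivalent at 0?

The Hessian of f at 0 is [[0, 0], [0, 0]] with rank 0, so corank 2. A Groebner basis of the Jacobian ideal J(f) in C{x,y} is {y^3, x^2 + 3*y^2, x*y}; counting standard monomials gives mu = 4. Corank 2; j^3 = -3*y*(x^2 + y^2) splits into three distinct lines over C (the quadratic factor has nonzero discriminant), so D_4.

D4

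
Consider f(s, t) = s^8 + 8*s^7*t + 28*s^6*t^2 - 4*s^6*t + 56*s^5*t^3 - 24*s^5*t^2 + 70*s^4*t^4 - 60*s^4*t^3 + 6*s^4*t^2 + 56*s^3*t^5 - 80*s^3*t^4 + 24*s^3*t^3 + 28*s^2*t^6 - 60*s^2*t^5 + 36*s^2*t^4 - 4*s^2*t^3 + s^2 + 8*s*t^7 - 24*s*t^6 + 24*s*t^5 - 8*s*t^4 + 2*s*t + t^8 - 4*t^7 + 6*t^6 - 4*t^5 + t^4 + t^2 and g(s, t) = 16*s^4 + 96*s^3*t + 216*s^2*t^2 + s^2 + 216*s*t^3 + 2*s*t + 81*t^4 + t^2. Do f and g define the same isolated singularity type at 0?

Yes.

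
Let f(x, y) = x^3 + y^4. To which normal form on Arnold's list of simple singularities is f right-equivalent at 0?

E6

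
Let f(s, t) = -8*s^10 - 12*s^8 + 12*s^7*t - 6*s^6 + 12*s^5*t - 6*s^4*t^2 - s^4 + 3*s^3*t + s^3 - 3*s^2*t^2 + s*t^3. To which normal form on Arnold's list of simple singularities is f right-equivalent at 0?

E_7

The Hessian of f at 0 is [[0, 0], [0, 0]] with rank 0, so corank 2. A Groebner basis of the Jacobian ideal J(f) in C{s,t} is {3*s^2 + t^4 + t^3, s^3, s^2*t - s^2 - t^3/3, -2*s^2 + s*t^2 - 2*t^3/3}; counting standard monomials gives mu = 7. Corank 2; j^3 = s^3 is a perfect cube, so E-series; the 4-jet and mu = 7 give E_7.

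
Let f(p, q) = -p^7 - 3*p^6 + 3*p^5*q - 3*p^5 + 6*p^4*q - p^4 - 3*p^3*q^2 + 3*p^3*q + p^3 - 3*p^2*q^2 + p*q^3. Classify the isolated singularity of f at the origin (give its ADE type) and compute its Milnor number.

The Hessian of f at 0 is [[0, 0], [0, 0]] with rank 0, so corank 2. A Groebner basis of the Jacobian ideal J(f) in C{p,q} is {3*p^2 + q^4 + q^3, p^3, p^2*q - p^2 - q^3/3, -2*p^2 + p*q^2 - 2*q^3/3}; counting standard monomials gives mu = 7. Corank 2; j^3 = p^3 is a perfect cube, so E-series; the 4-jet and mu = 7 give E_7.

Type E_{7}, Milnor number mu = 7.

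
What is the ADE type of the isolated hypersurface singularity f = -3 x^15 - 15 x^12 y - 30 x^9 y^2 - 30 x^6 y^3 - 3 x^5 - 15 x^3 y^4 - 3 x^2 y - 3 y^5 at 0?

D6

The Hessian of f at 0 is [[0, 0], [0, 0]] with rank 0, so corank 2. A Groebner basis of the Jacobian ideal J(f) in C{x,y} is {x^2/5 + y^4, x^3, x*y}; counting standard monomials gives mu = 6. Corank 2; j^3 = -3*x^2*y has shape L^2 M (L != M), so D-series; mu = 6 gives D_6.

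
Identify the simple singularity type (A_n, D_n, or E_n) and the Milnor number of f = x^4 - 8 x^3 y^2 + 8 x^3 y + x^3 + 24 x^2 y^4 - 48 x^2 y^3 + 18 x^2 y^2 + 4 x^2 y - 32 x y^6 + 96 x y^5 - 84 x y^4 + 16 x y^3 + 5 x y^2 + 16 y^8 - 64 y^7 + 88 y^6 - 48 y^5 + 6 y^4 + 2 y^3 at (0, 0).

Type D_{5}, Milnor number mu = 5.

The Hessian of f at 0 has rank 0. Corank 2; j^3 = (x + y)^2*(x + 2*y) has shape L^2 M (L != M), so D-series; mu = 5 gives D_5.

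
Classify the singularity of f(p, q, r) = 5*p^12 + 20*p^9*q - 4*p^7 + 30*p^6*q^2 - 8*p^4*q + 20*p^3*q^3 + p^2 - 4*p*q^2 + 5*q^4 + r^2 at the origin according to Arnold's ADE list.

The Hessian of f at 0 has rank 2. Corank 1: A-series; mu = 3 gives A_3.

A_{3}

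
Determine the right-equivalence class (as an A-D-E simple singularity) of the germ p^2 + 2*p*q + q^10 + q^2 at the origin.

A_{9}

The Hessian of f at 0 has rank 1. Corank 1: A-series; mu = 9 gives A_9.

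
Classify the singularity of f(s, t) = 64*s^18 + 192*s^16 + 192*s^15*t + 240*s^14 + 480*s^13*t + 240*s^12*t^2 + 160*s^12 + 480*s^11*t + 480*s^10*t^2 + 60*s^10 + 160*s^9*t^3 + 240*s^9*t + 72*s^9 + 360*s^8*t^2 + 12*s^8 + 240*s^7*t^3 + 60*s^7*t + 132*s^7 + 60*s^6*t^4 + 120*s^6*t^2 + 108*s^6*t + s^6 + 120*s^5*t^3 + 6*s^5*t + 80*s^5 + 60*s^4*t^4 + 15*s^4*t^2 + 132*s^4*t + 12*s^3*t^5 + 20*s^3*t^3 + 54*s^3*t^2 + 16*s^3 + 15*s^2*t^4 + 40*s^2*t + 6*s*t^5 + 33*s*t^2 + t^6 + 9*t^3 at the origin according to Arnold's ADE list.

D_{7}

The Hessian of f at 0 has rank 0. Corank 2; j^3 = (s + t)*(4*s + 3*t)^2 has shape L^2 M (L != M), so D-series; mu = 7 gives D_7.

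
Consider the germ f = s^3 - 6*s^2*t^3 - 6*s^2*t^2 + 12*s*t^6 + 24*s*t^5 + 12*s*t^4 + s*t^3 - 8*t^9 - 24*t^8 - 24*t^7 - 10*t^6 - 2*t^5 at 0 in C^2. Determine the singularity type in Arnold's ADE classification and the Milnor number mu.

The Hessian of f at 0 has rank 0. Corank 2; j^3 = s^3 is a perfect cube, so E-series; the 4-jet and mu = 7 give E_7.

Type E_{7}, Milnor number mu = 7.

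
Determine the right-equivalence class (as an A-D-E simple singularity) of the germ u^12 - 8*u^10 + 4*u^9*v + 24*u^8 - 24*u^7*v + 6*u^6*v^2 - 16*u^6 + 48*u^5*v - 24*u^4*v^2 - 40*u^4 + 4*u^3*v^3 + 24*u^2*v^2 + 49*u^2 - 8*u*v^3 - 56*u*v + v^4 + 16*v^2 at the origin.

The Hessian of f at 0 has rank 1. Corank 1: A-series; mu = 3 gives A_3.

A_3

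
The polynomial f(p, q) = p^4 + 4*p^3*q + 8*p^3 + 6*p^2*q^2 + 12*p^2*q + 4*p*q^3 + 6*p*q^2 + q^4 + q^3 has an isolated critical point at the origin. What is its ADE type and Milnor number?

The Hessian of f at 0 has rank 0. Corank 2; j^3 = (2*p + q)^3 is a perfect cube, so E-series; the 4-jet and mu = 6 give E_6.

Type E_{6}, Milnor number mu = 6.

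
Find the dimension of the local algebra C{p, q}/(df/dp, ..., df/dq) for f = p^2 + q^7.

The Hessian of f at 0 has rank 1. Corank 1: A-series; mu = 6 gives A_6.

6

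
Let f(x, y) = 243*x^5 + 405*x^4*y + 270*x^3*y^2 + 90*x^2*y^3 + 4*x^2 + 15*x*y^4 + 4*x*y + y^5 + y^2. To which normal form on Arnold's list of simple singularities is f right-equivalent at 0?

A_4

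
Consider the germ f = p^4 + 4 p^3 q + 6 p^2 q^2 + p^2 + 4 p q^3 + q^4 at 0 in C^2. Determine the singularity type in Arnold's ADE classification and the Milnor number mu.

Type A3, Milnor number mu = 3.

The Hessian of f at 0 has rank 1. Corank 1: A-series; mu = 3 gives A_3.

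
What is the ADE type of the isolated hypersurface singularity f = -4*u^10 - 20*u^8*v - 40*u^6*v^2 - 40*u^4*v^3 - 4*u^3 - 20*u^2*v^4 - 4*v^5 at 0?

The Hessian of f at 0 has rank 0. Corank 2; j^3 = -4*u^3 is a perfect cube, so E-series; the 5-jet and mu = 8 give E_8.

E8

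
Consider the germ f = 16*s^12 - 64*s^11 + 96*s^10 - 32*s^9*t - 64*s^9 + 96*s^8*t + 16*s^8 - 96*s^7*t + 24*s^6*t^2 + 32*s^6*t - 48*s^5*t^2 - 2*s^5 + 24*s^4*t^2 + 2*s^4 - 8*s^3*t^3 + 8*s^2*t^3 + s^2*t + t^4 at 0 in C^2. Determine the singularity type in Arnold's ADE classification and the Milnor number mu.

The Hessian of f at 0 has rank 0. Corank 2; j^3 = s^2*t has shape L^2 M (L != M), so D-series; mu = 5 gives D_5.

Type D5, Milnor number mu = 5.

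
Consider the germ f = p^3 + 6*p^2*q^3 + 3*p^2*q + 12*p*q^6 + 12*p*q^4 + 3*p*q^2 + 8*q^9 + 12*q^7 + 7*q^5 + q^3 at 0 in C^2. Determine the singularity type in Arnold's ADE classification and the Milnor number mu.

The Hessian of f at 0 has rank 0. Corank 2; j^3 = (p + q)^3 is a perfect cube, so E-series; the 5-jet and mu = 8 give E_8.

Type E8, Milnor number mu = 8.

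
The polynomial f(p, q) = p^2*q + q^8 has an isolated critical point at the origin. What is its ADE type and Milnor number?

The Hessian of f at 0 is [[0, 0], [0, 0]] with rank 0, so corank 2. A Groebner basis of the Jacobian ideal J(f) in C{p,q} is {p^2/8 + q^7, p^3, p*q}; counting standard monomials gives mu = 9. Corank 2; j^3 = p^2*q has shape L^2 M (L != M), so D-series; mu = 9 gives D_9.

Type D9, Milnor number mu = 9.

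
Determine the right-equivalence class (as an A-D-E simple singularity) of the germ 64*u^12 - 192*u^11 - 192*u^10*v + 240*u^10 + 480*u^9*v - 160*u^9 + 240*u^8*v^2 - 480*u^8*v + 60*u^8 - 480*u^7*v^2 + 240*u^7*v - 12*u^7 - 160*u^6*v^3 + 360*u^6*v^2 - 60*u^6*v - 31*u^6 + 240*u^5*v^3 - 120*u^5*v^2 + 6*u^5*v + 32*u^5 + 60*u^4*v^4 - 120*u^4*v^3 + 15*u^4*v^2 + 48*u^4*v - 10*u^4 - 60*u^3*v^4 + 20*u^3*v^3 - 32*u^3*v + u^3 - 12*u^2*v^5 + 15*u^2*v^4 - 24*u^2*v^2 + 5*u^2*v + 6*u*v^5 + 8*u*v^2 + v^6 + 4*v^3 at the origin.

D_{7}

The Hessian of f at 0 has rank 0. Corank 2; j^3 = (u + v)*(u + 2*v)^2 has shape L^2 M (L != M), so D-series; mu = 7 gives D_7.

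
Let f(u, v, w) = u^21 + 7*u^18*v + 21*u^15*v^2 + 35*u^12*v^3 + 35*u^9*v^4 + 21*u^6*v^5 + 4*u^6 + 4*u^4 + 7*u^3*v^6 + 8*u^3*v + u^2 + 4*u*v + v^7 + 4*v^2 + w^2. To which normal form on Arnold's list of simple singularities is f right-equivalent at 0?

A_6

The Hessian of f at 0 has rank 2. Corank 1: A-series; mu = 6 gives A_6.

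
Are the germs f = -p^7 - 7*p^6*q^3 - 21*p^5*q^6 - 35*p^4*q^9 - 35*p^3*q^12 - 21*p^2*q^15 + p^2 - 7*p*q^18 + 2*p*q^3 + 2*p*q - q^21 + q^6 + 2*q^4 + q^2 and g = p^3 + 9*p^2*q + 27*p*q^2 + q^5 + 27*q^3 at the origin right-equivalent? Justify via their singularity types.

The Hessian of f at 0 is [[2, 2], [2, 2]] with rank 1, so corank 1. A Groebner basis of the Jacobian ideal J(f) in C{p,q} is {p + q^3 + q, p^2 + 2*p*q + q^2}; counting standard monomials gives mu = 6. Corank 1: A-series; mu = 6 gives A_6. The Hessian of g at 0 is [[0, 0], [0, 0]] with rank 0, so corank 2. A Groebner basis of the Jacobian ideal J(g) in C{p,q} is {q^4, p^2 + 6*p*q + 9*q^2}; counting standard monomials gives mu = 8. Corank 2; j^3 = (p + 3*q)^3 is a perfect cube, so E-series; the 5-jet and mu = 8 give E_8. f is A_6 but g is E_8, hence not right-equivalent.

No.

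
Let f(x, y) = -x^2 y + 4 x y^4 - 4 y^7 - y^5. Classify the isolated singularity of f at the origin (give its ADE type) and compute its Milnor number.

Type D6, Milnor number mu = 6.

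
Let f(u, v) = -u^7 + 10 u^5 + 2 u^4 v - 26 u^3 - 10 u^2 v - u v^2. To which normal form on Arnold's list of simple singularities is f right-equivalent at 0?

The Hessian of f at 0 has rank 0. Corank 2; j^3 = -u*(26*u^2 + 10*u*v + v^2) splits into three distinct lines over C (the quadratic factor has nonzero discriminant), so D_4.

D_{4}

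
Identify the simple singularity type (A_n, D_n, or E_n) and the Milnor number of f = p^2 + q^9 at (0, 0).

Type A8, Milnor number mu = 8.

The Hessian of f at 0 has rank 1. Corank 1: A-series; mu = 8 gives A_8.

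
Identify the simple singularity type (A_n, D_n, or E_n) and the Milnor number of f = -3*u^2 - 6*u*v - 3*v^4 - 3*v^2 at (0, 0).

The Hessian of f at 0 has rank 1. Corank 1: A-series; mu = 3 gives A_3.

Type A_3, Milnor number mu = 3.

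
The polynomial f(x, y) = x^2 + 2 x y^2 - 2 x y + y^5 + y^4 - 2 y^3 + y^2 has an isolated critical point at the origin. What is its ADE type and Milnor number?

The Hessian of f at 0 has rank 1. Corank 1: A-series; mu = 4 gives A_4.

Type A_{4}, Milnor number mu = 4.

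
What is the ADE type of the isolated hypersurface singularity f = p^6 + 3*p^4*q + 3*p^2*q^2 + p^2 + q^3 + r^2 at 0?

The Hessian of f at 0 has rank 2. Corank 1: A-series; mu = 2 gives A_2.

A_{2}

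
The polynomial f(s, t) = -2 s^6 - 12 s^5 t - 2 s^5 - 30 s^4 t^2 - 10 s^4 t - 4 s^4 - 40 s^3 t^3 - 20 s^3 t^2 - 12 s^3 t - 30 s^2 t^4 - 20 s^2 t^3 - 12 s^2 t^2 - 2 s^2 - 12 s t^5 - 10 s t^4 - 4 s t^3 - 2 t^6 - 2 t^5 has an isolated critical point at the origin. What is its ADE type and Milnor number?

Type A_4, Milnor number mu = 4.

The Hessian of f at 0 has rank 1. Corank 1: A-series; mu = 4 gives A_4.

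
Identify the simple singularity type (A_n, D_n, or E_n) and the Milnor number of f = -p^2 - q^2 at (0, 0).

Type A_{1}, Milnor number mu = 1.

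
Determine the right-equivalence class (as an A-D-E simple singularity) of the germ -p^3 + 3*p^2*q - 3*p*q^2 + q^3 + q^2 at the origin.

The Hessian of f at 0 has rank 1. Corank 1: A-series; mu = 2 gives A_2.

A_2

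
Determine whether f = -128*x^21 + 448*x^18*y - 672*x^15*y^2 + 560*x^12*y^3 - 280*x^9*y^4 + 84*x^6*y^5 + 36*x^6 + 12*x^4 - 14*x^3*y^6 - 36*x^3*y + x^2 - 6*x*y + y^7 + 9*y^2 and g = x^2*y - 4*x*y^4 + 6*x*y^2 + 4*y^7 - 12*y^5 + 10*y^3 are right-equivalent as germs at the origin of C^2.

No.

The Hessian of f at 0 is [[2, -6], [-6, 18]] with rank 1, so corank 1. A Groebner basis of the Jacobian ideal J(f) in C{x,y} is {x*y/162 + y^4 - y^2/54, x*y^2 + x/162 - 2*y^3 - y/54, x^2 - 6*x*y + 9*y^2}; counting standard monomials gives mu = 6. Corank 1: A-series; mu = 6 gives A_6. The Hessian of g at 0 is [[0, 0], [0, 0]] with rank 0, so corank 2. A Groebner basis of the Jacobian ideal J(g) in C{x,y} is {y^3, x^2 - 6*y^2, x*y + 3*y^2}; counting standard monomials gives mu = 4. Corank 2; j^3 = y*(x^2 + 6*x*y + 10*y^2) splits into three distinct lines over C (the quadratic factor has nonzero discriminant), so D_4. f is A_6 but g is D_4, hence not right-equivalent.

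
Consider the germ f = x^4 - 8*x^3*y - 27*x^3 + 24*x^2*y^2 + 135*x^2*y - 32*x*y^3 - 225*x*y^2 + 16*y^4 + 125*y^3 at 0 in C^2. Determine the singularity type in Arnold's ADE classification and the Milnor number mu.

The Hessian of f at 0 has rank 0. Corank 2; j^3 = -(3*x - 5*y)^3 is a perfect cube, so E-series; the 4-jet and mu = 6 give E_6.

Type E_{6}, Milnor number mu = 6.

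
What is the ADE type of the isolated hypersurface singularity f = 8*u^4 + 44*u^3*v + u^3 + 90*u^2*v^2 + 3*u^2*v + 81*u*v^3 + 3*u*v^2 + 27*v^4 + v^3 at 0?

E_7

The Hessian of f at 0 is [[0, 0], [0, 0]] with rank 0, so corank 2. A Groebner basis of the Jacobian ideal J(f) in C{u,v} is {3*u^2/4 + 3*u*v/2 + v^4 + v^3/4 + 3*v^2/4, u^3 + 15*u^2/4 + 15*u*v/2 + 9*v^3/4 + 15*v^2/4, u^2*v - 9*u^2/4 - 9*u*v/2 - 7*v^3/4 - 9*v^2/4, u^2 + u*v^2 + 2*u*v + 4*v^3/3 + v^2}; counting standard monomials gives mu = 7. Corank 2; j^3 = (u + v)^3 is a perfect cube, so E-series; the 4-jet and mu = 7 give E_7.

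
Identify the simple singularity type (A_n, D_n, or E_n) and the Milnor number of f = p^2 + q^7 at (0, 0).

Type A_{6}, Milnor number mu = 6.

The Hessian of f at 0 is [[2, 0], [0, 0]] with rank 1, so corank 1. A Groebner basis of the Jacobian ideal J(f) in C{p,q} is {q^6, p}; counting standard monomials gives mu = 6. Corank 1: A-series; mu = 6 gives A_6.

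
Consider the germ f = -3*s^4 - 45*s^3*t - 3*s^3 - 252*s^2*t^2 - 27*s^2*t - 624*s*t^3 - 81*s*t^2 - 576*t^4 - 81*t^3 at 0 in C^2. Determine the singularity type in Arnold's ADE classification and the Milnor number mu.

The Hessian of f at 0 is [[0, 0], [0, 0]] with rank 0, so corank 2. A Groebner basis of the Jacobian ideal J(f) in C{s,t} is {3*s^2 + 18*s*t + t^4 + t^3 + 27*t^2, s^3 + 63*s^2 + 378*s*t + 48*t^3 + 567*t^2, s^2*t - 13*s^2 - 78*s*t - 40*t^3/3 - 117*t^2, 2*s^2 + s*t^2 + 12*s*t + 11*t^3/3 + 18*t^2}; counting standard monomials gives mu = 7. Corank 2; j^3 = -3*(s + 3*t)^3 is a perfect cube, so E-series; the 4-jet and mu = 7 give E_7.

Type E_{7}, Milnor number mu = 7.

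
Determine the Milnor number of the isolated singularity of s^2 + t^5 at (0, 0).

4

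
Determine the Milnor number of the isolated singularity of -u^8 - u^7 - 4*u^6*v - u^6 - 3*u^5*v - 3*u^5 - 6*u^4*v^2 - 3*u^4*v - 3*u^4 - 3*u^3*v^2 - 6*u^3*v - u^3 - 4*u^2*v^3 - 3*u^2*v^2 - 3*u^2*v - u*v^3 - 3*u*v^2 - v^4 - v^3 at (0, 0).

7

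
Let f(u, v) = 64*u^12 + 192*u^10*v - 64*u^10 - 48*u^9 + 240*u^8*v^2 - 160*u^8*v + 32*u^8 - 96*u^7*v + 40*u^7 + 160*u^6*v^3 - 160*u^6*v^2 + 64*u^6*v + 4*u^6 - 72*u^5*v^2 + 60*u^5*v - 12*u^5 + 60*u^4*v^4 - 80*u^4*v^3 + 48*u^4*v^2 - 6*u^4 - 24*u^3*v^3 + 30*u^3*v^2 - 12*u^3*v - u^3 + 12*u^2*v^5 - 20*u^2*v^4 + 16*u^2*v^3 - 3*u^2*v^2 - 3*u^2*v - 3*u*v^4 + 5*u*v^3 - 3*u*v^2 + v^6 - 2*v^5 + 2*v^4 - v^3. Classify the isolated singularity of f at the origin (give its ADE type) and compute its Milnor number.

Type E_7, Milnor number mu = 7.

The Hessian of f at 0 has rank 0. Corank 2; j^3 = -(u + v)^3 is a perfect cube, so E-series; the 4-jet and mu = 7 give E_7.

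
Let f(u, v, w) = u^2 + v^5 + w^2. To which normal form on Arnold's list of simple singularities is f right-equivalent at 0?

A4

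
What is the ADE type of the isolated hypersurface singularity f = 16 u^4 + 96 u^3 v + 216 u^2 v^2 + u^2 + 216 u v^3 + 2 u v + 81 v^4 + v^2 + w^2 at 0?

A_{3}

The Hessian of f at 0 has rank 2. Corank 1: A-series; mu = 3 gives A_3.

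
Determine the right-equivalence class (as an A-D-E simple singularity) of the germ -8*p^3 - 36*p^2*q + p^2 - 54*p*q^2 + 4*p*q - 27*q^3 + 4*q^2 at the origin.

A2

The Hessian of f at 0 is [[2, 4], [4, 8]] with rank 1, so corank 1. A Groebner basis of the Jacobian ideal J(f) in C{p,q} is {q^2, p + 2*q}; counting standard monomials gives mu = 2. Corank 1: A-series; mu = 2 gives A_2.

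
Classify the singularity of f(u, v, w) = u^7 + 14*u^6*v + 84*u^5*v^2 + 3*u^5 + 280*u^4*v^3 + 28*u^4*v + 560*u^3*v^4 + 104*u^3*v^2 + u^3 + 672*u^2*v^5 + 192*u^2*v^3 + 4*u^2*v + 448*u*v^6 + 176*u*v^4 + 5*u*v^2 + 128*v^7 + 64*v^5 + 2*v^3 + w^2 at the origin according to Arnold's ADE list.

D_6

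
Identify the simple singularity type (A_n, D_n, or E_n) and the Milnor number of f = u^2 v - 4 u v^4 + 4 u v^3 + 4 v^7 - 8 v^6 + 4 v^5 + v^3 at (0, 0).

The Hessian of f at 0 has rank 0. Corank 2; j^3 = v*(u^2 + v^2) splits into three distinct lines over C (the quadratic factor has nonzero discriminant), so D_4.

Type D4, Milnor number mu = 4.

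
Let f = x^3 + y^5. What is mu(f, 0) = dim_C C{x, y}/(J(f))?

8

The Hessian of f at 0 has rank 0. Corank 2; j^3 = x^3 is a perfect cube, so E-series; the 5-jet and mu = 8 give E_8.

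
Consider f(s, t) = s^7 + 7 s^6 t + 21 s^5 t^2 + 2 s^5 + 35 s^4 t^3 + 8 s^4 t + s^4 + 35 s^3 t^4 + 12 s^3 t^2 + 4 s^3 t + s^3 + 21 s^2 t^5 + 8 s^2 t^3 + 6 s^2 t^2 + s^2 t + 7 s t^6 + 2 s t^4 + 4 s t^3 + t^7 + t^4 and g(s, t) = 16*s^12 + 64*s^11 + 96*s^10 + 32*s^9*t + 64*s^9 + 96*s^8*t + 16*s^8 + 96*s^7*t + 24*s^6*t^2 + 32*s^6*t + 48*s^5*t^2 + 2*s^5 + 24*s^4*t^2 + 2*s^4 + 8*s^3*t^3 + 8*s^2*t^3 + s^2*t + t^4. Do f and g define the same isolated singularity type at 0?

The Hessian of f at 0 has rank 0. Corank 2; j^3 = s^2*(s + t) has shape L^2 M (L != M), so D-series; mu = 5 gives D_5. The Hessian of g at 0 has rank 0. Corank 2; j^3 = s^2*t has shape L^2 M (L != M), so D-series; mu = 5 gives D_5. Both have type D_5, hence right-equivalent.

Yes.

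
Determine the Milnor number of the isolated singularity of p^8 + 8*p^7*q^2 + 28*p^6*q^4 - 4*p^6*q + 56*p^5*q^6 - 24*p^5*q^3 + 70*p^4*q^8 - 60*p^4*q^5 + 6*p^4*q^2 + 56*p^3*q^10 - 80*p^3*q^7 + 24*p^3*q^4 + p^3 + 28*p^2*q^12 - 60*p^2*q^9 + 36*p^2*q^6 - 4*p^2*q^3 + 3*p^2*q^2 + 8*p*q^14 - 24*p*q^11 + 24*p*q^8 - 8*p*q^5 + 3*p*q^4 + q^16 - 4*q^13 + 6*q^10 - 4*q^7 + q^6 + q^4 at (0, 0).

6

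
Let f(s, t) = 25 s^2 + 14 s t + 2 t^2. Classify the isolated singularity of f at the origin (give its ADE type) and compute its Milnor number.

The Hessian of f at 0 has rank 2. Corank 0: nondegenerate Morse point, so A_1.

Type A_{1}, Milnor number mu = 1.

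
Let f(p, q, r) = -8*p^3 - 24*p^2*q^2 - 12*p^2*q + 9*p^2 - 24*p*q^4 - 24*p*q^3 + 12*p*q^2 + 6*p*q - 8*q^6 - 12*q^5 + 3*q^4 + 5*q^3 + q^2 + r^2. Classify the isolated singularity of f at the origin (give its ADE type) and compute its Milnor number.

The Hessian of f at 0 is [[18, 6, 0], [6, 2, 0], [0, 0, 2]] with rank 2, so corank 1. A Groebner basis of the Jacobian ideal J(f) in C{p,q,r} is {q^2, p + q/3, r}; counting standard monomials gives mu = 2. Corank 1: A-series; mu = 2 gives A_2.

Type A2, Milnor number mu = 2.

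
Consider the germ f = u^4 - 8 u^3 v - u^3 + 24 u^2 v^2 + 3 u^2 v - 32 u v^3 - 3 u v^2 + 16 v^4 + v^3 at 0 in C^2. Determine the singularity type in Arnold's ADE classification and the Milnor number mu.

The Hessian of f at 0 has rank 0. Corank 2; j^3 = -(u - v)^3 is a perfect cube, so E-series; the 4-jet and mu = 6 give E_6.

Type E6, Milnor number mu = 6.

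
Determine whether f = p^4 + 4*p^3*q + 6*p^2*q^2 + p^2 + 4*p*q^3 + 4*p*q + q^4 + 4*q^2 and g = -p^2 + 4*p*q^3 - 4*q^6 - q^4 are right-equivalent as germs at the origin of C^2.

Yes.

The Hessian of f at 0 has rank 1. Corank 1: A-series; mu = 3 gives A_3. The Hessian of g at 0 has rank 1. Corank 1: A-series; mu = 3 gives A_3. Both have type A_3, hence right-equivalent.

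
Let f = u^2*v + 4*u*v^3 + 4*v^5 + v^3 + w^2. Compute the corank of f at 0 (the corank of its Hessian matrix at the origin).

2

The Hessian at 0 is [[0, 0, 0], [0, 0, 0], [0, 0, 2]] of rank 1; hence corank 2.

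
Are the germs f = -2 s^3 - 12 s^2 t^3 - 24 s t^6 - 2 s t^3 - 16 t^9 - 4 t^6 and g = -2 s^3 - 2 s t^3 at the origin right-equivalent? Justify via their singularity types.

Yes.

The Hessian of f at 0 is [[0, 0], [0, 0]] with rank 0, so corank 2. A Groebner basis of the Jacobian ideal J(f) in C{s,t} is {s^3, s*t^2, 3*s^2 + t^3}; counting standard monomials gives mu = 7. Corank 2; j^3 = -2*s^3 is a perfect cube, so E-series; the 4-jet and mu = 7 give E_7. The Hessian of g at 0 is [[0, 0], [0, 0]] with rank 0, so corank 2. A Groebner basis of the Jacobian ideal J(g) in C{s,t} is {s^3, s*t^2, 3*s^2 + t^3}; counting standard monomials gives mu = 7. Corank 2; j^3 = -2*s^3 is a perfect cube, so E-series; the 4-jet and mu = 7 give E_7. Both have type E_7, hence right-equivalent.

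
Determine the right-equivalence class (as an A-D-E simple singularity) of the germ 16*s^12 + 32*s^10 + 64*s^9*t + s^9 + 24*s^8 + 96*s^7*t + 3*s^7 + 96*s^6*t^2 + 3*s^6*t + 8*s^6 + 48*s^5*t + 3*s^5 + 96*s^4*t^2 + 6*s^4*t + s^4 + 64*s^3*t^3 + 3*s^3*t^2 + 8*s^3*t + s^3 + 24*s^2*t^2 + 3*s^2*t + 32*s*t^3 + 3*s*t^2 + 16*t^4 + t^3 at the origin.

The Hessian of f at 0 has rank 0. Corank 2; j^3 = (s + t)^3 is a perfect cube, so E-series; the 4-jet and mu = 6 give E_6.

E_6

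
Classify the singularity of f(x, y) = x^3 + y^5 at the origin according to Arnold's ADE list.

E8

The Hessian of f at 0 has rank 0. Corank 2; j^3 = x^3 is a perfect cube, so E-series; the 5-jet and mu = 8 give E_8.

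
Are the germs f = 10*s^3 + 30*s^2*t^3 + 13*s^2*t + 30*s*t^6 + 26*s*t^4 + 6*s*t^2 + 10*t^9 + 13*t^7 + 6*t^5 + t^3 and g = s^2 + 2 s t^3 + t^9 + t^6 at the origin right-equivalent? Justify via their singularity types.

No.

The Hessian of f at 0 has rank 0. Corank 2; j^3 = (2*s + t)*(5*s^2 + 4*s*t + t^2) splits into three distinct lines over C (the quadratic factor has nonzero discriminant), so D_4. The Hessian of g at 0 has rank 1. Corank 1: A-series; mu = 8 gives A_8. f is D_4 but g is A_8, hence not right-equivalent.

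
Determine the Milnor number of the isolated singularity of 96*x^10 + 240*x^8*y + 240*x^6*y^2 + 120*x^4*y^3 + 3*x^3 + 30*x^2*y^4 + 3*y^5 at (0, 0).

The Hessian of f at 0 is [[0, 0], [0, 0]] with rank 0, so corank 2. A Groebner basis of the Jacobian ideal J(f) in C{x,y} is {y^4, x^2}; counting standard monomials gives mu = 8. Corank 2; j^3 = 3*x^3 is a perfect cube, so E-series; the 5-jet and mu = 8 give E_8.

8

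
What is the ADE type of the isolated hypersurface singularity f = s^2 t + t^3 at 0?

The Hessian of f at 0 has rank 0. Corank 2; j^3 = t*(s^2 + t^2) splits into three distinct lines over C (the quadratic factor has nonzero discriminant), so D_4.

D_4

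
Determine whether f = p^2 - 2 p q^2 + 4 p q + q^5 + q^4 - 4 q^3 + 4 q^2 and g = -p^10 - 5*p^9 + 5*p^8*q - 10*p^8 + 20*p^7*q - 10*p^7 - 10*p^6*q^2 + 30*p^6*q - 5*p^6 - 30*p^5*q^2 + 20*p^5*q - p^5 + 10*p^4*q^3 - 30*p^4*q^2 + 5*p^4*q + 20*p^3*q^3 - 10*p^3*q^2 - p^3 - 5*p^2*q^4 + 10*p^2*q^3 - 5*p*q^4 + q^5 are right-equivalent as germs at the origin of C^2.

The Hessian of f at 0 has rank 1. Corank 1: A-series; mu = 4 gives A_4. The Hessian of g at 0 has rank 0. Corank 2; j^3 = -p^3 is a perfect cube, so E-series; the 5-jet and mu = 8 give E_8. f is A_4 but g is E_8, hence not right-equivalent.

No.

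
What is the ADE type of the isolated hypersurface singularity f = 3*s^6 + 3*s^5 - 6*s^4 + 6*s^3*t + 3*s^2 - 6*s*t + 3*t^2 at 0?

A_4

The Hessian of f at 0 has rank 1. Corank 1: A-series; mu = 4 gives A_4.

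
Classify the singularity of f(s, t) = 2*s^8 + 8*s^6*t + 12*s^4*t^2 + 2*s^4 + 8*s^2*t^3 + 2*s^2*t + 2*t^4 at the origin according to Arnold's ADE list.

D_{5}

The Hessian of f at 0 is [[0, 0], [0, 0]] with rank 0, so corank 2. A Groebner basis of the Jacobian ideal J(f) in C{s,t} is {s^3, s^2/4 + t^3, s*t}; counting standard monomials gives mu = 5. Corank 2; j^3 = 2*s^2*t has shape L^2 M (L != M), so D-series; mu = 5 gives D_5.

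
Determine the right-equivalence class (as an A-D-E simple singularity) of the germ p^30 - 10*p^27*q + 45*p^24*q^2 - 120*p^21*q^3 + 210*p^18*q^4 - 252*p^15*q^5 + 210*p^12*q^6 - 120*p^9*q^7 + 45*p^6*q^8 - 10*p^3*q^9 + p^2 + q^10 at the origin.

A_{9}

The Hessian of f at 0 has rank 1. Corank 1: A-series; mu = 9 gives A_9.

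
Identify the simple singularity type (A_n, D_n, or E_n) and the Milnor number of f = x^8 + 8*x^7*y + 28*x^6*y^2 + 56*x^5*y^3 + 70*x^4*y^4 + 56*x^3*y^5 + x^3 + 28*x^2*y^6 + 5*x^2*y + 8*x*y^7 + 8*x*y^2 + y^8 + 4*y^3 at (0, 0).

Type D_9, Milnor number mu = 9.

The Hessian of f at 0 has rank 0. Corank 2; j^3 = (x + y)*(x + 2*y)^2 has shape L^2 M (L != M), so D-series; mu = 9 gives D_9.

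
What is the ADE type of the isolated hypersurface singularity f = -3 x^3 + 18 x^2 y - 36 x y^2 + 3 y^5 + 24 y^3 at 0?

E8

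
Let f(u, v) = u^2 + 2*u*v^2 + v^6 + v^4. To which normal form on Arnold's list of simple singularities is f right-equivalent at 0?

A_{5}

The Hessian of f at 0 has rank 1. Corank 1: A-series; mu = 5 gives A_5.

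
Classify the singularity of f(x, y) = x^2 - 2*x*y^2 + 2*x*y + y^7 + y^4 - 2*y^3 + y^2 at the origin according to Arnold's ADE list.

A_6

The Hessian of f at 0 has rank 1. Corank 1: A-series; mu = 6 gives A_6.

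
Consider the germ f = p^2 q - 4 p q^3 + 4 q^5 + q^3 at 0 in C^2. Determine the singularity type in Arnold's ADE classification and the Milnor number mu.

The Hessian of f at 0 has rank 0. Corank 2; j^3 = q*(p^2 + q^2) splits into three distinct lines over C (the quadratic factor has nonzero discriminant), so D_4.

Type D_4, Milnor number mu = 4.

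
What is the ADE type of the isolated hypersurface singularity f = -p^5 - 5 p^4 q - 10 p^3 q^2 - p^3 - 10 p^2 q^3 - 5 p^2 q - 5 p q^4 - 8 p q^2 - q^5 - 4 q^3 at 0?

D_{6}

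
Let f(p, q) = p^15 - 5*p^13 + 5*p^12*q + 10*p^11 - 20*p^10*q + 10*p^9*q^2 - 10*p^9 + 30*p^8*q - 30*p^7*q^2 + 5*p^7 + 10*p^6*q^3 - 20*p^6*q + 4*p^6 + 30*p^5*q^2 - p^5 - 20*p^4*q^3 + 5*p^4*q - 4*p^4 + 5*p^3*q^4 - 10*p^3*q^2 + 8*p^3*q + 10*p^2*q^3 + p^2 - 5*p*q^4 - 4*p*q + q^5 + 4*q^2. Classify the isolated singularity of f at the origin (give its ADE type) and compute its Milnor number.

The Hessian of f at 0 is [[2, -4], [-4, 8]] with rank 1, so corank 1. A Groebner basis of the Jacobian ideal J(f) in C{p,q} is {-p/16 + q^3 + q/8, p^2 - 4*q^2, p*q - 2*q^2}; counting standard monomials gives mu = 4. Corank 1: A-series; mu = 4 gives A_4.

Type A_4, Milnor number mu = 4.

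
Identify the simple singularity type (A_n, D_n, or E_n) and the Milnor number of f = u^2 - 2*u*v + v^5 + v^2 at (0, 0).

Type A4, Milnor number mu = 4.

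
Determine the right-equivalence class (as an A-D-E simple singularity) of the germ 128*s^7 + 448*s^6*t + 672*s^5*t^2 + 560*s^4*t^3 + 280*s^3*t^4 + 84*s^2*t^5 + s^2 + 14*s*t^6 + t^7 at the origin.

A_{6}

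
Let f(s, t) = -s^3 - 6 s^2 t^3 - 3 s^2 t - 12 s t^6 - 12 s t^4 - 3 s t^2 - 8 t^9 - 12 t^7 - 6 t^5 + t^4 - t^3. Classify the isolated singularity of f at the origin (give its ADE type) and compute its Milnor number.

Type E6, Milnor number mu = 6.

The Hessian of f at 0 is [[0, 0], [0, 0]] with rank 0, so corank 2. A Groebner basis of the Jacobian ideal J(f) in C{s,t} is {t^3, s^2 + 2*s*t + t^2}; counting standard monomials gives mu = 6. Corank 2; j^3 = -(s + t)^3 is a perfect cube, so E-series; the 4-jet and mu = 6 give E_6.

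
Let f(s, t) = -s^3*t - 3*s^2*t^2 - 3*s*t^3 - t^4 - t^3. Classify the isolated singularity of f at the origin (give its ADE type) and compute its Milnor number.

The Hessian of f at 0 has rank 0. Corank 2; j^3 = -t^3 is a perfect cube, so E-series; the 4-jet and mu = 7 give E_7.

Type E_{7}, Milnor number mu = 7.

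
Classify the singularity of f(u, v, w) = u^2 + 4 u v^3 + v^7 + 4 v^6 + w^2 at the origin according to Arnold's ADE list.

A_{6}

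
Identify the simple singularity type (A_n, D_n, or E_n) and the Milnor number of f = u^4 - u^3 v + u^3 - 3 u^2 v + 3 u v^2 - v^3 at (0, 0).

Type E_{7}, Milnor number mu = 7.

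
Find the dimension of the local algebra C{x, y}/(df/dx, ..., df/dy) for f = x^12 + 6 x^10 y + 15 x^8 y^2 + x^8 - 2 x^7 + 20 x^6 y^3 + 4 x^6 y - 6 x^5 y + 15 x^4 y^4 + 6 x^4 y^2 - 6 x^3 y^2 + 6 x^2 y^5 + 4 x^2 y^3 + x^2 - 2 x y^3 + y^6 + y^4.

The Hessian of f at 0 is [[2, 0], [0, 0]] with rank 1, so corank 1. A Groebner basis of the Jacobian ideal J(f) in C{x,y} is {y^3, x}; counting standard monomials gives mu = 3. Corank 1: A-series; mu = 3 gives A_3.

3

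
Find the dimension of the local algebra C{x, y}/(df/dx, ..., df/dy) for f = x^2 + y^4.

3

The Hessian of f at 0 has rank 1. Corank 1: A-series; mu = 3 gives A_3.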